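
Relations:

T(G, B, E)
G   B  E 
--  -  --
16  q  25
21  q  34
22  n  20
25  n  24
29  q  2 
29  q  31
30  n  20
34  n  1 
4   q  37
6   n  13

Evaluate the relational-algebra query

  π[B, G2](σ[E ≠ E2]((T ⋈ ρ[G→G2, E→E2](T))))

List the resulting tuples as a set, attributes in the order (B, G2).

{(n, 22), (n, 25), (n, 30), (n, 34), (n, 6), (q, 16), (q, 21), (q, 29), (q, 4)}

ρ[G→G2, E→E2]: schema becomes (G2, B, E2); tuples unchanged.
T ⋈ ρ[G→G2, E→E2](T) (natural join on B): {(16, q, 25, 16, 25), (16, q, 25, 21, 34), (16, q, 25, 29, 2), (16, q, 25, 29, 31), (16, q, 25, 4, 37), (21, q, 34, 16, 25), (21, q, 34, 21, 34), (21, q, 34, 29, 2), (21, q, 34, 29, 31), (21, q, 34, 4, 37), (22, n, 20, 22, 20), (22, n, 20, 25, 24), (22, n, 20, 30, 20), (22, n, 20, 34, 1), (22, n, 20, 6, 13), (25, n, 24, 22, 20), (25, n, 24, 25, 24), (25, n, 24, 30, 20), (25, n, 24, 34, 1), (25, n, 24, 6, 13), (29, q, 2, 16, 25), (29, q, 2, 21, 34), (29, q, 2, 29, 2), (29, q, 2, 29, 31), (29, q, 2, 4, 37), (29, q, 31, 16, 25), (29, q, 31, 21, 34), (29, q, 31, 29, 2), (29, q, 31, 29, 31), (29, q, 31, 4, 37), (30, n, 20, 22, 20), (30, n, 20, 25, 24), (30, n, 20, 30, 20), (30, n, 20, 34, 1), (30, n, 20, 6, 13), (34, n, 1, 22, 20), (34, n, 1, 25, 24), (34, n, 1, 30, 20), (34, n, 1, 34, 1), (34, n, 1, 6, 13), (4, q, 37, 16, 25), (4, q, 37, 21, 34), (4, q, 37, 29, 2), (4, q, 37, 29, 31), (4, q, 37, 4, 37), (6, n, 13, 22, 20), (6, n, 13, 25, 24), (6, n, 13, 30, 20), (6, n, 13, 34, 1), (6, n, 13, 6, 13)}
Apply σ_{E ≠ E2}; surviving tuples: {(16, q, 25, 21, 34), (16, q, 25, 29, 2), (16, q, 25, 29, 31), (16, q, 25, 4, 37), (21, q, 34, 16, 25), (21, q, 34, 29, 2), (21, q, 34, 29, 31), (21, q, 34, 4, 37), (22, n, 20, 25, 24), (22, n, 20, 34, 1), (22, n, 20, 6, 13), (25, n, 24, 22, 20), (25, n, 24, 30, 20), (25, n, 24, 34, 1), (25, n, 24, 6, 13), (29, q, 2, 16, 25), (29, q, 2, 21, 34), (29, q, 2, 29, 31), (29, q, 2, 4, 37), (29, q, 31, 16, 25), (29, q, 31, 21, 34), (29, q, 31, 29, 2), (29, q, 31, 4, 37), (30, n, 20, 25, 24), (30, n, 20, 34, 1), (30, n, 20, 6, 13), (34, n, 1, 22, 20), (34, n, 1, 25, 24), (34, n, 1, 30, 20), (34, n, 1, 6, 13), (4, q, 37, 16, 25), (4, q, 37, 21, 34), (4, q, 37, 29, 2), (4, q, 37, 29, 31), (6, n, 13, 22, 20), (6, n, 13, 25, 24), (6, n, 13, 30, 20), (6, n, 13, 34, 1)}
Keep only column(s) B, G2 (29 duplicate(s) eliminated): {(n, 22), (n, 25), (n, 30), (n, 34), (n, 6), (q, 16), (q, 21), (q, 29), (q, 4)}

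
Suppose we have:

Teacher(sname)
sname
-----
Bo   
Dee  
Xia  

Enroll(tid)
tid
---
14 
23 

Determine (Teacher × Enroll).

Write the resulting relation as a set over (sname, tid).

{(Bo, 14), (Bo, 23), (Dee, 14), (Dee, 23), (Xia, 14), (Xia, 23)}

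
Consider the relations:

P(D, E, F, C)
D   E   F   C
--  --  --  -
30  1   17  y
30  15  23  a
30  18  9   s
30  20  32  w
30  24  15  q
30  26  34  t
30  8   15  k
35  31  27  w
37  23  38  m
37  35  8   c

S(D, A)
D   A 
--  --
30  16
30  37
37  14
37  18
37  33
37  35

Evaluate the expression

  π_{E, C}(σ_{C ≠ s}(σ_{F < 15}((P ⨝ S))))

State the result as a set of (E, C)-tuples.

Joining P and S on D yields {(30, 1, 17, y, 16), (30, 1, 17, y, 37), (30, 15, 23, a, 16), (30, 15, 23, a, 37), (30, 18, 9, s, 16), (30, 18, 9, s, 37), (30, 20, 32, w, 16), (30, 20, 32, w, 37), (30, 24, 15, q, 16), (30, 24, 15, q, 37), (30, 26, 34, t, 16), (30, 26, 34, t, 37), (30, 8, 15, k, 16), (30, 8, 15, k, 37), (37, 23, 38, m, 14), (37, 23, 38, m, 18), (37, 23, 38, m, 33), (37, 23, 38, m, 35), (37, 35, 8, c, 14), (37, 35, 8, c, 18), (37, 35, 8, c, 33), (37, 35, 8, c, 35)}.
σ[F < 15]: keep tuples satisfying F < 15 → {(30, 18, 9, s, 16), (30, 18, 9, s, 37), (37, 35, 8, c, 14), (37, 35, 8, c, 18), (37, 35, 8, c, 33), (37, 35, 8, c, 35)}
σ[C ≠ s]: keep tuples satisfying C ≠ s → {(37, 35, 8, c, 14), (37, 35, 8, c, 18), (37, 35, 8, c, 33), (37, 35, 8, c, 35)}
Keep only column(s) E, C (3 duplicate(s) eliminated): {(35, c)}

{(35, c)}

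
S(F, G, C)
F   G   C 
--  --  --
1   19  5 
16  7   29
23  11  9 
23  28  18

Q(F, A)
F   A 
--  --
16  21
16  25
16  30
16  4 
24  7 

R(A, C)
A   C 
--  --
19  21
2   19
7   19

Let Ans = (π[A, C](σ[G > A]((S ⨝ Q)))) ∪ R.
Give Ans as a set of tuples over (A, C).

{(19, 21), (2, 19), (4, 29), (7, 19)}

S ⋈ Q (natural join on F): {(16, 7, 29, 21), (16, 7, 29, 25), (16, 7, 29, 30), (16, 7, 29, 4)}
Selection G > A: {(16, 7, 29, 4)}
π_{A, C} gives {(4, 29)}.
Set union of the two operands is {(19, 21), (2, 19), (4, 29), (7, 19)}.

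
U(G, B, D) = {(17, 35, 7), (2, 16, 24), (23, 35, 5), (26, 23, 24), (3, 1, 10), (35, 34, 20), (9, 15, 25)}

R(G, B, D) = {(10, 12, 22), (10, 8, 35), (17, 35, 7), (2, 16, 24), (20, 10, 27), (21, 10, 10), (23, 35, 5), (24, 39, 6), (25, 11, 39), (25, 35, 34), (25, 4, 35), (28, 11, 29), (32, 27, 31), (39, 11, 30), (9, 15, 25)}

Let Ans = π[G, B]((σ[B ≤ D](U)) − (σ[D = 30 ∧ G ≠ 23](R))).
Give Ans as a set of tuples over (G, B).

{(2, 16), (26, 23), (3, 1), (9, 15)}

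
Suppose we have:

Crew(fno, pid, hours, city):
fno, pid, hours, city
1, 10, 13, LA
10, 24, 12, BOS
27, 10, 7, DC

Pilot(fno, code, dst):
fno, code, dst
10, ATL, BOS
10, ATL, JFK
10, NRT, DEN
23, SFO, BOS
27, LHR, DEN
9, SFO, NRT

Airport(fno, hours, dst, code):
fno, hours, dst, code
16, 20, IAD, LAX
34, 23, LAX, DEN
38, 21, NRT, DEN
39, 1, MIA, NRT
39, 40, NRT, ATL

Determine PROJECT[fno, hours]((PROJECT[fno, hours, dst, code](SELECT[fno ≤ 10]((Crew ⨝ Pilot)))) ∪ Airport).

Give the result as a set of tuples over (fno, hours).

{(10, 12), (16, 20), (34, 23), (38, 21), (39, 1), (39, 40)}

Natural join on fno: {(10, 24, 12, BOS, ATL, BOS), (10, 24, 12, BOS, ATL, JFK), (10, 24, 12, BOS, NRT, DEN), (27, 10, 7, DC, LHR, DEN)}
Apply σ_{fno ≤ 10}; surviving tuples: {(10, 24, 12, BOS, ATL, BOS), (10, 24, 12, BOS, ATL, JFK), (10, 24, 12, BOS, NRT, DEN)}
Keep only column(s) fno, hours, dst, code: {(10, 12, BOS, ATL), (10, 12, DEN, NRT), (10, 12, JFK, ATL)}
Set union of the two operands is {(10, 12, BOS, ATL), (10, 12, DEN, NRT), (10, 12, JFK, ATL), (16, 20, IAD, LAX), (34, 23, LAX, DEN), (38, 21, NRT, DEN), (39, 1, MIA, NRT), (39, 40, NRT, ATL)}.
Keep only column(s) fno, hours (2 duplicate(s) eliminated): {(10, 12), (16, 20), (34, 23), (38, 21), (39, 1), (39, 40)}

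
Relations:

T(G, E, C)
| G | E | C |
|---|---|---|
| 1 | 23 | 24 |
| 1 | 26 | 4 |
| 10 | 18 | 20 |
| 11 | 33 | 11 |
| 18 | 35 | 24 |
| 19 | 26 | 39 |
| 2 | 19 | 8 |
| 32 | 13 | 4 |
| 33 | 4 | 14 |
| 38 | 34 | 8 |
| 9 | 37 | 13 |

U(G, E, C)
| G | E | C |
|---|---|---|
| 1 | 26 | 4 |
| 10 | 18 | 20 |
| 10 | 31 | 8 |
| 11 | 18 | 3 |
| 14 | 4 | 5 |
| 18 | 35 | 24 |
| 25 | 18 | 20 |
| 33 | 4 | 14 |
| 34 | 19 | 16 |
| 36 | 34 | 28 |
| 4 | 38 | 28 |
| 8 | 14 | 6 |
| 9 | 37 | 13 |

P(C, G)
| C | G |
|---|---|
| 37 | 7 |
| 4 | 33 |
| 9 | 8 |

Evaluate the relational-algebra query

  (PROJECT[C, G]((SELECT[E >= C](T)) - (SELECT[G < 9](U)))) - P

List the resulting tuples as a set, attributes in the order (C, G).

Filtering on E >= C leaves {(1, 26, 4), (11, 33, 11), (18, 35, 24), (2, 19, 8), (32, 13, 4), (38, 34, 8), (9, 37, 13)}.
Filtering on G < 9 leaves {(1, 26, 4), (4, 38, 28), (8, 14, 6)}.
Difference: {(1, 26, 4), (11, 33, 11), (18, 35, 24), (2, 19, 8), (32, 13, 4), (38, 34, 8), (9, 37, 13)} with {(1, 26, 4), (4, 38, 28), (8, 14, 6)} → {(11, 33, 11), (18, 35, 24), (2, 19, 8), (32, 13, 4), (38, 34, 8), (9, 37, 13)}
π[C, G]: project onto (C, G) → {(11, 11), (13, 9), (24, 18), (4, 32), (8, 2), (8, 38)}
Difference: {(11, 11), (13, 9), (24, 18), (4, 32), (8, 2), (8, 38)} with {(37, 7), (4, 33), (9, 8)} → {(11, 11), (13, 9), (24, 18), (4, 32), (8, 2), (8, 38)}

{(11, 11), (13, 9), (24, 18), (4, 32), (8, 2), (8, 38)}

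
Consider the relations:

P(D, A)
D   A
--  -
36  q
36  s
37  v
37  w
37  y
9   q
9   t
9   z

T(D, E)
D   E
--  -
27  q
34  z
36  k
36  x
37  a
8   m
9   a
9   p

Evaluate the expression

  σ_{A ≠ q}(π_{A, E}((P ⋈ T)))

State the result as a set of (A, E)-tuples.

Natural join on D: {(36, q, k), (36, q, x), (36, s, k), (36, s, x), (37, v, a), (37, w, a), (37, y, a), (9, q, a), (9, q, p), (9, t, a), (9, t, p), (9, z, a), (9, z, p)}
π[A, E]: project onto (A, E) → {(q, a), (q, k), (q, p), (q, x), (s, k), (s, x), (t, a), (t, p), (v, a), (w, a), (y, a), (z, a), (z, p)}
Selection A ≠ q: {(s, k), (s, x), (t, a), (t, p), (v, a), (w, a), (y, a), (z, a), (z, p)}

{(s, k), (s, x), (t, a), (t, p), (v, a), (w, a), (y, a), (z, a), (z, p)}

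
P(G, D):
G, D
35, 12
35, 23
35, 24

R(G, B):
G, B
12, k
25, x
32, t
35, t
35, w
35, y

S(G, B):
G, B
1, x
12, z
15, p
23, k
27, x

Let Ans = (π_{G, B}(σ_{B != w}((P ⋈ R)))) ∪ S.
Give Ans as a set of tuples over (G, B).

Natural join on G: {(35, 12, t), (35, 12, w), (35, 12, y), (35, 23, t), (35, 23, w), (35, 23, y), (35, 24, t), (35, 24, w), (35, 24, y)}
Apply σ_{B != w}; surviving tuples: {(35, 12, t), (35, 12, y), (35, 23, t), (35, 23, y), (35, 24, t), (35, 24, y)}
π_{G, B} gives {(35, t), (35, y)} (4 duplicate(s) eliminated).
Union: {(35, t), (35, y)} with {(1, x), (12, z), (15, p), (23, k), (27, x)} → {(1, x), (12, z), (15, p), (23, k), (27, x), (35, t), (35, y)}

{(1, x), (12, z), (15, p), (23, k), (27, x), (35, t), (35, y)}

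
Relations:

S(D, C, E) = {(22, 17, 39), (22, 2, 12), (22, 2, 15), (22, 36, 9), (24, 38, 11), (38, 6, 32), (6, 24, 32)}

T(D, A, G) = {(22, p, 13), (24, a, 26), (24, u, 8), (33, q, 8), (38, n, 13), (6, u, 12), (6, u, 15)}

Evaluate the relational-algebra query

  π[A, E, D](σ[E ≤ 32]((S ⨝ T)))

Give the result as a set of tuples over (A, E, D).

{(a, 11, 24), (n, 32, 38), (p, 12, 22), (p, 15, 22), (p, 9, 22), (u, 11, 24), (u, 32, 6)}

S ⋈ T (natural join on D): {(22, 17, 39, p, 13), (22, 2, 12, p, 13), (22, 2, 15, p, 13), (22, 36, 9, p, 13), (24, 38, 11, a, 26), (24, 38, 11, u, 8), (38, 6, 32, n, 13), (6, 24, 32, u, 12), (6, 24, 32, u, 15)}
Apply σ_{E ≤ 32}; surviving tuples: {(22, 2, 12, p, 13), (22, 2, 15, p, 13), (22, 36, 9, p, 13), (24, 38, 11, a, 26), (24, 38, 11, u, 8), (38, 6, 32, n, 13), (6, 24, 32, u, 12), (6, 24, 32, u, 15)}
π_{A, E, D} gives {(a, 11, 24), (n, 32, 38), (p, 12, 22), (p, 15, 22), (p, 9, 22), (u, 11, 24), (u, 32, 6)} (1 duplicate(s) eliminated).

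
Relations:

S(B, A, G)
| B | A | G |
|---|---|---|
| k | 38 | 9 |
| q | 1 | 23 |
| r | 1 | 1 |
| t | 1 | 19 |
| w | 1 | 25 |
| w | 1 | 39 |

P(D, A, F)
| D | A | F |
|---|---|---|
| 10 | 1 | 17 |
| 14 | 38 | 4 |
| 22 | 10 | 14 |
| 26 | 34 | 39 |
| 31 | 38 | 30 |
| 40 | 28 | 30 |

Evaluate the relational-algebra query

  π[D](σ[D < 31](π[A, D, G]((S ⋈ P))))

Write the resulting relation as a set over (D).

{10, 14}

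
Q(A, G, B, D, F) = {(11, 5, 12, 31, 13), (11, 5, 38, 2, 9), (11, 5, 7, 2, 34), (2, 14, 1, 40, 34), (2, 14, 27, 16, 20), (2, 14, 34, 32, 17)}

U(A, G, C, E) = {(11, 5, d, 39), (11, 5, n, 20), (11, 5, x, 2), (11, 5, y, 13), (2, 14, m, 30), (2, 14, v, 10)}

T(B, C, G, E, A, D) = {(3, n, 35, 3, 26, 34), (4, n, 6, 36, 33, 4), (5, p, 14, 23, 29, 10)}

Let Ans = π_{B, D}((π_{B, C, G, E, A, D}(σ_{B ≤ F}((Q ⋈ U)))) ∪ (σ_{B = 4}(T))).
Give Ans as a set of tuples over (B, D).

Natural join on A, G: {(11, 5, 12, 31, 13, d, 39), (11, 5, 12, 31, 13, n, 20), (11, 5, 12, 31, 13, x, 2), (11, 5, 12, 31, 13, y, 13), (11, 5, 38, 2, 9, d, 39), (11, 5, 38, 2, 9, n, 20), (11, 5, 38, 2, 9, x, 2), (11, 5, 38, 2, 9, y, 13), (11, 5, 7, 2, 34, d, 39), (11, 5, 7, 2, 34, n, 20), (11, 5, 7, 2, 34, x, 2), (11, 5, 7, 2, 34, y, 13), (2, 14, 1, 40, 34, m, 30), (2, 14, 1, 40, 34, v, 10), (2, 14, 27, 16, 20, m, 30), (2, 14, 27, 16, 20, v, 10), (2, 14, 34, 32, 17, m, 30), (2, 14, 34, 32, 17, v, 10)}
Filtering on B ≤ F leaves {(11, 5, 12, 31, 13, d, 39), (11, 5, 12, 31, 13, n, 20), (11, 5, 12, 31, 13, x, 2), (11, 5, 12, 31, 13, y, 13), (11, 5, 7, 2, 34, d, 39), (11, 5, 7, 2, 34, n, 20), (11, 5, 7, 2, 34, x, 2), (11, 5, 7, 2, 34, y, 13), (2, 14, 1, 40, 34, m, 30), (2, 14, 1, 40, 34, v, 10)}.
Projecting to B, C, G, E, A, D: {(1, m, 14, 30, 2, 40), (1, v, 14, 10, 2, 40), (12, d, 5, 39, 11, 31), (12, n, 5, 20, 11, 31), (12, x, 5, 2, 11, 31), (12, y, 5, 13, 11, 31), (7, d, 5, 39, 11, 2), (7, n, 5, 20, 11, 2), (7, x, 5, 2, 11, 2), (7, y, 5, 13, 11, 2)}
Filtering on B = 4 leaves {(4, n, 6, 36, 33, 4)}.
Set union of the two operands is {(1, m, 14, 30, 2, 40), (1, v, 14, 10, 2, 40), (12, d, 5, 39, 11, 31), (12, n, 5, 20, 11, 31), (12, x, 5, 2, 11, 31), (12, y, 5, 13, 11, 31), (4, n, 6, 36, 33, 4), (7, d, 5, 39, 11, 2), (7, n, 5, 20, 11, 2), (7, x, 5, 2, 11, 2), (7, y, 5, 13, 11, 2)}.
Projecting to B, D (7 duplicate(s) eliminated): {(1, 40), (12, 31), (4, 4), (7, 2)}

{(1, 40), (12, 31), (4, 4), (7, 2)}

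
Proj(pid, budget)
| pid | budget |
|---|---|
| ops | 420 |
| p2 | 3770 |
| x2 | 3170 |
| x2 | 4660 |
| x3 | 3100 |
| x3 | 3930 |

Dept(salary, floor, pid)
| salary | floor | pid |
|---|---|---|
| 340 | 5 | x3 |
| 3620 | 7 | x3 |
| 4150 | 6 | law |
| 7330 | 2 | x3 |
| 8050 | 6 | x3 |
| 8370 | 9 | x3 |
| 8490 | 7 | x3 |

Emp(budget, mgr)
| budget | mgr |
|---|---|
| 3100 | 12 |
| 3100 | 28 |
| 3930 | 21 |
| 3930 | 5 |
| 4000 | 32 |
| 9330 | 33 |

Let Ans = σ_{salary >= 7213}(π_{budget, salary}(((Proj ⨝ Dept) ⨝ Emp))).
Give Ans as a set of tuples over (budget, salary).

{(3100, 7330), (3100, 8050), (3100, 8370), (3100, 8490), (3930, 7330), (3930, 8050), (3930, 8370), (3930, 8490)}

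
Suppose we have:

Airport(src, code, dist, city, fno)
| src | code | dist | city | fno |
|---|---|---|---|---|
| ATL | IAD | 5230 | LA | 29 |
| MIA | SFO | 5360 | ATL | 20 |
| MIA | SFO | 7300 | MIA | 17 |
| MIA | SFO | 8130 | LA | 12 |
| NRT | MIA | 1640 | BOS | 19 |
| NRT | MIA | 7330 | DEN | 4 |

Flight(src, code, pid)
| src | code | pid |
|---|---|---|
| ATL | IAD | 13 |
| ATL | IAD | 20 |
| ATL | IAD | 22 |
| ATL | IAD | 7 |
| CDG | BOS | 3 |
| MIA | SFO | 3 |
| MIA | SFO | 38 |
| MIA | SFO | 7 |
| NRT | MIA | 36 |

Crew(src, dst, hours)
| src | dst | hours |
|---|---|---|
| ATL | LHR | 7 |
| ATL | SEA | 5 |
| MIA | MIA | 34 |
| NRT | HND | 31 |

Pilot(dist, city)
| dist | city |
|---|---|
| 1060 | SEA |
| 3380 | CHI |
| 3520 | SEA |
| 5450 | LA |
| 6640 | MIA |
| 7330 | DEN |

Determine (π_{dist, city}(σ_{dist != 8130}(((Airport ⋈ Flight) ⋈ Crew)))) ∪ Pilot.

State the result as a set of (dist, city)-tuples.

{(1060, SEA), (1640, BOS), (3380, CHI), (3520, SEA), (5230, LA), (5360, ATL), (5450, LA), (6640, MIA), (7300, MIA), (7330, DEN)}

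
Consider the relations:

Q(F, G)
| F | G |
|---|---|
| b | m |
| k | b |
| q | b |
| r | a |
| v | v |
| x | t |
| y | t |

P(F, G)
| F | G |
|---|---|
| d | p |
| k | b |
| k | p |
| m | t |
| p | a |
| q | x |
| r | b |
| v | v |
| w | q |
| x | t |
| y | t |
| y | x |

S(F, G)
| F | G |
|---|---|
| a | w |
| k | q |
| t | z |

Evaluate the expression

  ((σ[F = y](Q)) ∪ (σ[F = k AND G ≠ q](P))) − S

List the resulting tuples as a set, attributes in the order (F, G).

{(k, b), (k, p), (y, t)}

Apply σ_{F = y}; surviving tuples: {(y, t)}
Apply σ_{F = k AND G ≠ q}; surviving tuples: {(k, b), (k, p)}
Taking the union: {(k, b), (k, p), (y, t)}
Taking the difference: {(k, b), (k, p), (y, t)}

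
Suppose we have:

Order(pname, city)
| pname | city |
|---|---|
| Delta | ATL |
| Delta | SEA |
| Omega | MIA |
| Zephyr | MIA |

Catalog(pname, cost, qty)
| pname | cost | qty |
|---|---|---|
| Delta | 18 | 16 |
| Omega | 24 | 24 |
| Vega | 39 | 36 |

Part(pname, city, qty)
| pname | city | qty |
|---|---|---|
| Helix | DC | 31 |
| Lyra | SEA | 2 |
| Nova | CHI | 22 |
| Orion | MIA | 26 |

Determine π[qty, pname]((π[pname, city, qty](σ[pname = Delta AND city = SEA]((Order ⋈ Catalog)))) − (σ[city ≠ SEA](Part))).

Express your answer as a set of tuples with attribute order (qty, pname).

Joining Order and Catalog on pname yields {(Delta, ATL, 18, 16), (Delta, SEA, 18, 16), (Omega, MIA, 24, 24)}.
Apply σ_{pname = Delta AND city = SEA}; surviving tuples: {(Delta, SEA, 18, 16)}
π_{pname, city, qty} gives {(Delta, SEA, 16)}.
Apply σ_{city ≠ SEA}; surviving tuples: {(Helix, DC, 31), (Nova, CHI, 22), (Orion, MIA, 26)}
Taking the difference: {(Delta, SEA, 16)}
π_{qty, pname} gives {(16, Delta)}.

{(16, Delta)}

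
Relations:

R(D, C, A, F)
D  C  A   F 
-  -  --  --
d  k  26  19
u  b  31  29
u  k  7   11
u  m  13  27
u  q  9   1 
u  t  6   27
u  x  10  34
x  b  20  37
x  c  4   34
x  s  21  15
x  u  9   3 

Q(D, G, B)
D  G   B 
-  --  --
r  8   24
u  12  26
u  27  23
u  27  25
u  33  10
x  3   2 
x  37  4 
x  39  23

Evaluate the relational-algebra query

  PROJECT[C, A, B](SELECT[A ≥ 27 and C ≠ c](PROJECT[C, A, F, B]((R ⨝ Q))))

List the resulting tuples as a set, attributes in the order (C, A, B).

R ⋈ Q (natural join on D): {(u, b, 31, 29, 12, 26), (u, b, 31, 29, 27, 23), (u, b, 31, 29, 27, 25), (u, b, 31, 29, 33, 10), (u, k, 7, 11, 12, 26), (u, k, 7, 11, 27, 23), (u, k, 7, 11, 27, 25), (u, k, 7, 11, 33, 10), (u, m, 13, 27, 12, 26), (u, m, 13, 27, 27, 23), (u, m, 13, 27, 27, 25), (u, m, 13, 27, 33, 10), (u, q, 9, 1, 12, 26), (u, q, 9, 1, 27, 23), (u, q, 9, 1, 27, 25), (u, q, 9, 1, 33, 10), (u, t, 6, 27, 12, 26), (u, t, 6, 27, 27, 23), (u, t, 6, 27, 27, 25), (u, t, 6, 27, 33, 10), (u, x, 10, 34, 12, 26), (u, x, 10, 34, 27, 23), (u, x, 10, 34, 27, 25), (u, x, 10, 34, 33, 10), (x, b, 20, 37, 3, 2), (x, b, 20, 37, 37, 4), (x, b, 20, 37, 39, 23), (x, c, 4, 34, 3, 2), (x, c, 4, 34, 37, 4), (x, c, 4, 34, 39, 23), (x, s, 21, 15, 3, 2), (x, s, 21, 15, 37, 4), (x, s, 21, 15, 39, 23), (x, u, 9, 3, 3, 2), (x, u, 9, 3, 37, 4), (x, u, 9, 3, 39, 23)}
π_{C, A, F, B} gives {(b, 20, 37, 2), (b, 20, 37, 23), (b, 20, 37, 4), (b, 31, 29, 10), (b, 31, 29, 23), (b, 31, 29, 25), (b, 31, 29, 26), (c, 4, 34, 2), (c, 4, 34, 23), (c, 4, 34, 4), (k, 7, 11, 10), (k, 7, 11, 23), (k, 7, 11, 25), (k, 7, 11, 26), (m, 13, 27, 10), (m, 13, 27, 23), (m, 13, 27, 25), (m, 13, 27, 26), (q, 9, 1, 10), (q, 9, 1, 23), (q, 9, 1, 25), (q, 9, 1, 26), (s, 21, 15, 2), (s, 21, 15, 23), (s, 21, 15, 4), (t, 6, 27, 10), (t, 6, 27, 23), (t, 6, 27, 25), (t, 6, 27, 26), (u, 9, 3, 2), (u, 9, 3, 23), (u, 9, 3, 4), (x, 10, 34, 10), (x, 10, 34, 23), (x, 10, 34, 25), (x, 10, 34, 26)}.
Filtering on A ≥ 27 and C ≠ c leaves {(b, 31, 29, 10), (b, 31, 29, 23), (b, 31, 29, 25), (b, 31, 29, 26)}.
π_{C, A, B} gives {(b, 31, 10), (b, 31, 23), (b, 31, 25), (b, 31, 26)}.

{(b, 31, 10), (b, 31, 23), (b, 31, 25), (b, 31, 26)}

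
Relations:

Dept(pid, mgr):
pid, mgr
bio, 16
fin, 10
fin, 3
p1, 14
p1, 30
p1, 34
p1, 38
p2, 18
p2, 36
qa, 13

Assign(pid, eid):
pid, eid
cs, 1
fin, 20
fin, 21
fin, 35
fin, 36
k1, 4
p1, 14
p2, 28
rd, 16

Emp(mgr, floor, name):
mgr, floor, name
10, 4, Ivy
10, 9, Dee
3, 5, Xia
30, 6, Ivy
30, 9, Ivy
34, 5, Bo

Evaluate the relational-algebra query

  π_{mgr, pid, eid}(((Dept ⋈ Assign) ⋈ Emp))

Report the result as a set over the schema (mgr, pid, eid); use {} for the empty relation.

{(10, fin, 20), (10, fin, 21), (10, fin, 35), (10, fin, 36), (3, fin, 20), (3, fin, 21), (3, fin, 35), (3, fin, 36), (30, p1, 14), (34, p1, 14)}

Dept ⋈ Assign (natural join on pid): {(fin, 10, 20), (fin, 10, 21), (fin, 10, 35), (fin, 10, 36), (fin, 3, 20), (fin, 3, 21), (fin, 3, 35), (fin, 3, 36), (p1, 14, 14), (p1, 30, 14), (p1, 34, 14), (p1, 38, 14), (p2, 18, 28), (p2, 36, 28)}
(Dept ⋈ Assign) ⋈ Emp (natural join on mgr): {(fin, 10, 20, 4, Ivy), (fin, 10, 20, 9, Dee), (fin, 10, 21, 4, Ivy), (fin, 10, 21, 9, Dee), (fin, 10, 35, 4, Ivy), (fin, 10, 35, 9, Dee), (fin, 10, 36, 4, Ivy), (fin, 10, 36, 9, Dee), (fin, 3, 20, 5, Xia), (fin, 3, 21, 5, Xia), (fin, 3, 35, 5, Xia), (fin, 3, 36, 5, Xia), (p1, 30, 14, 6, Ivy), (p1, 30, 14, 9, Ivy), (p1, 34, 14, 5, Bo)}
Projecting to mgr, pid, eid (5 duplicate(s) eliminated): {(10, fin, 20), (10, fin, 21), (10, fin, 35), (10, fin, 36), (3, fin, 20), (3, fin, 21), (3, fin, 35), (3, fin, 36), (30, p1, 14), (34, p1, 14)}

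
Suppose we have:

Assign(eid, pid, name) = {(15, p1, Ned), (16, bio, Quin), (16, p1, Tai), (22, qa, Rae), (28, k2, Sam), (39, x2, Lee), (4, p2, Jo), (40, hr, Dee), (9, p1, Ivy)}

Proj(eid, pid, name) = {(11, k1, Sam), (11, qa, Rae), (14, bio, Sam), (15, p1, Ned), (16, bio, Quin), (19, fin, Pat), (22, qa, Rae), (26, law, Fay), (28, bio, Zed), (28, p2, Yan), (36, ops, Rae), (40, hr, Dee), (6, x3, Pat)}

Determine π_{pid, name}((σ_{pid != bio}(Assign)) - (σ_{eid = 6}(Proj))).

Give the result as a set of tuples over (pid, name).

Apply σ_{pid != bio}; surviving tuples: {(15, p1, Ned), (16, p1, Tai), (22, qa, Rae), (28, k2, Sam), (39, x2, Lee), (4, p2, Jo), (40, hr, Dee), (9, p1, Ivy)}
Apply σ_{eid = 6}; surviving tuples: {(6, x3, Pat)}
Set difference of the two operands is {(15, p1, Ned), (16, p1, Tai), (22, qa, Rae), (28, k2, Sam), (39, x2, Lee), (4, p2, Jo), (40, hr, Dee), (9, p1, Ivy)}.
π_{pid, name} gives {(hr, Dee), (k2, Sam), (p1, Ivy), (p1, Ned), (p1, Tai), (p2, Jo), (qa, Rae), (x2, Lee)}.

{(hr, Dee), (k2, Sam), (p1, Ivy), (p1, Ned), (p1, Tai), (p2, Jo), (qa, Rae), (x2, Lee)}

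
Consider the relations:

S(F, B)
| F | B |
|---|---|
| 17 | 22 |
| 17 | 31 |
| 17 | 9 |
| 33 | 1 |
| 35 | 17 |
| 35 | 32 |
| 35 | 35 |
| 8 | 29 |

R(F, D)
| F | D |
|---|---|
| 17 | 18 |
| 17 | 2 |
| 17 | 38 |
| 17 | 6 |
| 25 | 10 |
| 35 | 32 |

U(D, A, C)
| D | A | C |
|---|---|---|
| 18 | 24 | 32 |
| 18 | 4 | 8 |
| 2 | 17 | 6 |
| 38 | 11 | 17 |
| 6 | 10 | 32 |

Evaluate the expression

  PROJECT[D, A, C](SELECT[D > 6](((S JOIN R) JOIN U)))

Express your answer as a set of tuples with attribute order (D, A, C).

{(18, 24, 32), (18, 4, 8), (38, 11, 17)}

Joining S and R on F yields {(17, 22, 18), (17, 22, 2), (17, 22, 38), (17, 22, 6), (17, 31, 18), (17, 31, 2), (17, 31, 38), (17, 31, 6), (17, 9, 18), (17, 9, 2), (17, 9, 38), (17, 9, 6), (35, 17, 32), (35, 32, 32), (35, 35, 32)}.
Joining (S JOIN R) and U on D yields {(17, 22, 18, 24, 32), (17, 22, 18, 4, 8), (17, 22, 2, 17, 6), (17, 22, 38, 11, 17), (17, 22, 6, 10, 32), (17, 31, 18, 24, 32), (17, 31, 18, 4, 8), (17, 31, 2, 17, 6), (17, 31, 38, 11, 17), (17, 31, 6, 10, 32), (17, 9, 18, 24, 32), (17, 9, 18, 4, 8), (17, 9, 2, 17, 6), (17, 9, 38, 11, 17), (17, 9, 6, 10, 32)}.
Filtering on D > 6 leaves {(17, 22, 18, 24, 32), (17, 22, 18, 4, 8), (17, 22, 38, 11, 17), (17, 31, 18, 24, 32), (17, 31, 18, 4, 8), (17, 31, 38, 11, 17), (17, 9, 18, 24, 32), (17, 9, 18, 4, 8), (17, 9, 38, 11, 17)}.
π_{D, A, C} gives {(18, 24, 32), (18, 4, 8), (38, 11, 17)} (6 duplicate(s) eliminated).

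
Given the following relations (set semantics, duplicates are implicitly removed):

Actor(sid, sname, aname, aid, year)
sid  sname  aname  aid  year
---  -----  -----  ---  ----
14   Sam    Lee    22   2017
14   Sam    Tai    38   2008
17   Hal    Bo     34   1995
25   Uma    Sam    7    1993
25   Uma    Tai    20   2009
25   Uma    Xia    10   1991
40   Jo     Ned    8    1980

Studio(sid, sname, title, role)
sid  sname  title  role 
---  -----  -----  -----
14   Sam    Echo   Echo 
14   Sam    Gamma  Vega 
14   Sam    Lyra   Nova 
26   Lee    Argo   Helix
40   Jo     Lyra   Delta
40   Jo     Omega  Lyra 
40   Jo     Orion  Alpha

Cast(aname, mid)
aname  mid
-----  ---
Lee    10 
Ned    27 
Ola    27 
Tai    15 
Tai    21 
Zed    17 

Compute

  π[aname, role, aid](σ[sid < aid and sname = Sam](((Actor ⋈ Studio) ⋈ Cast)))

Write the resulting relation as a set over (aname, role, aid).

{(Lee, Echo, 22), (Lee, Nova, 22), (Lee, Vega, 22), (Tai, Echo, 38), (Tai, Nova, 38), (Tai, Vega, 38)}

Actor ⋈ Studio (natural join on sid, sname): {(14, Sam, Lee, 22, 2017, Echo, Echo), (14, Sam, Lee, 22, 2017, Gamma, Vega), (14, Sam, Lee, 22, 2017, Lyra, Nova), (14, Sam, Tai, 38, 2008, Echo, Echo), (14, Sam, Tai, 38, 2008, Gamma, Vega), (14, Sam, Tai, 38, 2008, Lyra, Nova), (40, Jo, Ned, 8, 1980, Lyra, Delta), (40, Jo, Ned, 8, 1980, Omega, Lyra), (40, Jo, Ned, 8, 1980, Orion, Alpha)}
(Actor ⋈ Studio) ⋈ Cast (natural join on aname): {(14, Sam, Lee, 22, 2017, Echo, Echo, 10), (14, Sam, Lee, 22, 2017, Gamma, Vega, 10), (14, Sam, Lee, 22, 2017, Lyra, Nova, 10), (14, Sam, Tai, 38, 2008, Echo, Echo, 15), (14, Sam, Tai, 38, 2008, Echo, Echo, 21), (14, Sam, Tai, 38, 2008, Gamma, Vega, 15), (14, Sam, Tai, 38, 2008, Gamma, Vega, 21), (14, Sam, Tai, 38, 2008, Lyra, Nova, 15), (14, Sam, Tai, 38, 2008, Lyra, Nova, 21), (40, Jo, Ned, 8, 1980, Lyra, Delta, 27), (40, Jo, Ned, 8, 1980, Omega, Lyra, 27), (40, Jo, Ned, 8, 1980, Orion, Alpha, 27)}
Filtering on sid < aid and sname = Sam leaves {(14, Sam, Lee, 22, 2017, Echo, Echo, 10), (14, Sam, Lee, 22, 2017, Gamma, Vega, 10), (14, Sam, Lee, 22, 2017, Lyra, Nova, 10), (14, Sam, Tai, 38, 2008, Echo, Echo, 15), (14, Sam, Tai, 38, 2008, Echo, Echo, 21), (14, Sam, Tai, 38, 2008, Gamma, Vega, 15), (14, Sam, Tai, 38, 2008, Gamma, Vega, 21), (14, Sam, Tai, 38, 2008, Lyra, Nova, 15), (14, Sam, Tai, 38, 2008, Lyra, Nova, 21)}.
π[aname, role, aid]: project onto (aname, role, aid) (3 duplicate(s) eliminated) → {(Lee, Echo, 22), (Lee, Nova, 22), (Lee, Vega, 22), (Tai, Echo, 38), (Tai, Nova, 38), (Tai, Vega, 38)}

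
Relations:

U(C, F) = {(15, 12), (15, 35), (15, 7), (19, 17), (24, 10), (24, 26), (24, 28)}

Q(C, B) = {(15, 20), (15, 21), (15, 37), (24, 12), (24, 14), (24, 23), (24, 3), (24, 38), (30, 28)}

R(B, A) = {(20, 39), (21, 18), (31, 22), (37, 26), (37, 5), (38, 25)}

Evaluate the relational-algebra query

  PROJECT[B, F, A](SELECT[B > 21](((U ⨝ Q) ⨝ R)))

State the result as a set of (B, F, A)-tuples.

Joining U and Q on C yields {(15, 12, 20), (15, 12, 21), (15, 12, 37), (15, 35, 20), (15, 35, 21), (15, 35, 37), (15, 7, 20), (15, 7, 21), (15, 7, 37), (24, 10, 12), (24, 10, 14), (24, 10, 23), (24, 10, 3), (24, 10, 38), (24, 26, 12), (24, 26, 14), (24, 26, 23), (24, 26, 3), (24, 26, 38), (24, 28, 12), (24, 28, 14), (24, 28, 23), (24, 28, 3), (24, 28, 38)}.
Joining (U ⨝ Q) and R on B yields {(15, 12, 20, 39), (15, 12, 21, 18), (15, 12, 37, 26), (15, 12, 37, 5), (15, 35, 20, 39), (15, 35, 21, 18), (15, 35, 37, 26), (15, 35, 37, 5), (15, 7, 20, 39), (15, 7, 21, 18), (15, 7, 37, 26), (15, 7, 37, 5), (24, 10, 38, 25), (24, 26, 38, 25), (24, 28, 38, 25)}.
Selection B > 21: {(15, 12, 37, 26), (15, 12, 37, 5), (15, 35, 37, 26), (15, 35, 37, 5), (15, 7, 37, 26), (15, 7, 37, 5), (24, 10, 38, 25), (24, 26, 38, 25), (24, 28, 38, 25)}
Keep only column(s) B, F, A: {(37, 12, 26), (37, 12, 5), (37, 35, 26), (37, 35, 5), (37, 7, 26), (37, 7, 5), (38, 10, 25), (38, 26, 25), (38, 28, 25)}

{(37, 12, 26), (37, 12, 5), (37, 35, 26), (37, 35, 5), (37, 7, 26), (37, 7, 5), (38, 10, 25), (38, 26, 25), (38, 28, 25)}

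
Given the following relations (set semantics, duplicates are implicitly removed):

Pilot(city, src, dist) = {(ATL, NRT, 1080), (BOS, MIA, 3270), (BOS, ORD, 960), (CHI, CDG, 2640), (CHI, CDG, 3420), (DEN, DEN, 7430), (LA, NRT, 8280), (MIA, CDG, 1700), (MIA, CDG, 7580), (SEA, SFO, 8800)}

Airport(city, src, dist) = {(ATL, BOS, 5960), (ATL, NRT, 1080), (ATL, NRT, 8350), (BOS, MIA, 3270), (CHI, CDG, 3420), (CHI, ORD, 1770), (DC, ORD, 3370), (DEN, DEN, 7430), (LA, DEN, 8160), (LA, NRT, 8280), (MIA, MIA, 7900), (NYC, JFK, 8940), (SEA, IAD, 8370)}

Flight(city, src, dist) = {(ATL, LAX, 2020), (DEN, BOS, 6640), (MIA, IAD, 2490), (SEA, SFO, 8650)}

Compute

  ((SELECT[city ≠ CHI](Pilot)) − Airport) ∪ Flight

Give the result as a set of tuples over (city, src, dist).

σ[city ≠ CHI]: keep tuples satisfying city ≠ CHI → {(ATL, NRT, 1080), (BOS, MIA, 3270), (BOS, ORD, 960), (DEN, DEN, 7430), (LA, NRT, 8280), (MIA, CDG, 1700), (MIA, CDG, 7580), (SEA, SFO, 8800)}
Difference: {(ATL, NRT, 1080), (BOS, MIA, 3270), (BOS, ORD, 960), (DEN, DEN, 7430), (LA, NRT, 8280), (MIA, CDG, 1700), (MIA, CDG, 7580), (SEA, SFO, 8800)} with {(ATL, BOS, 5960), (ATL, NRT, 1080), (ATL, NRT, 8350), (BOS, MIA, 3270), (CHI, CDG, 3420), (CHI, ORD, 1770), (DC, ORD, 3370), (DEN, DEN, 7430), (LA, DEN, 8160), (LA, NRT, 8280), (MIA, MIA, 7900), (NYC, JFK, 8940), (SEA, IAD, 8370)} → {(BOS, ORD, 960), (MIA, CDG, 1700), (MIA, CDG, 7580), (SEA, SFO, 8800)}
Union: {(BOS, ORD, 960), (MIA, CDG, 1700), (MIA, CDG, 7580), (SEA, SFO, 8800)} with {(ATL, LAX, 2020), (DEN, BOS, 6640), (MIA, IAD, 2490), (SEA, SFO, 8650)} → {(ATL, LAX, 2020), (BOS, ORD, 960), (DEN, BOS, 6640), (MIA, CDG, 1700), (MIA, CDG, 7580), (MIA, IAD, 2490), (SEA, SFO, 8650), (SEA, SFO, 8800)}

{(ATL, LAX, 2020), (BOS, ORD, 960), (DEN, BOS, 6640), (MIA, CDG, 1700), (MIA, CDG, 7580), (MIA, IAD, 2490), (SEA, SFO, 8650), (SEA, SFO, 8800)}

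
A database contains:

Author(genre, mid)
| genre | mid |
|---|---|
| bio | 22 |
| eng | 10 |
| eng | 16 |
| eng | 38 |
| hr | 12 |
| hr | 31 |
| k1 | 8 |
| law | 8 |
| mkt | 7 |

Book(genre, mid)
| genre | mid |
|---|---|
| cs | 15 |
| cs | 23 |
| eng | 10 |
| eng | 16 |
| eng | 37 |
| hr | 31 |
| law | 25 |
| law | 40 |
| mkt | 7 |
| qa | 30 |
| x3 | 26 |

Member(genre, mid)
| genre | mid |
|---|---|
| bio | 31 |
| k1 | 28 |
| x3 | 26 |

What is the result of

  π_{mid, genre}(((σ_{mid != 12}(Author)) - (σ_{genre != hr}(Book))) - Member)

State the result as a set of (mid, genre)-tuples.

{(22, bio), (31, hr), (38, eng), (8, k1), (8, law)}

Apply σ_{mid != 12}; surviving tuples: {(bio, 22), (eng, 10), (eng, 16), (eng, 38), (hr, 31), (k1, 8), (law, 8), (mkt, 7)}
Apply σ_{genre != hr}; surviving tuples: {(cs, 15), (cs, 23), (eng, 10), (eng, 16), (eng, 37), (law, 25), (law, 40), (mkt, 7), (qa, 30), (x3, 26)}
Difference: {(bio, 22), (eng, 10), (eng, 16), (eng, 38), (hr, 31), (k1, 8), (law, 8), (mkt, 7)} with {(cs, 15), (cs, 23), (eng, 10), (eng, 16), (eng, 37), (law, 25), (law, 40), (mkt, 7), (qa, 30), (x3, 26)} → {(bio, 22), (eng, 38), (hr, 31), (k1, 8), (law, 8)}
Difference: {(bio, 22), (eng, 38), (hr, 31), (k1, 8), (law, 8)} with {(bio, 31), (k1, 28), (x3, 26)} → {(bio, 22), (eng, 38), (hr, 31), (k1, 8), (law, 8)}
Projecting to mid, genre: {(22, bio), (31, hr), (38, eng), (8, k1), (8, law)}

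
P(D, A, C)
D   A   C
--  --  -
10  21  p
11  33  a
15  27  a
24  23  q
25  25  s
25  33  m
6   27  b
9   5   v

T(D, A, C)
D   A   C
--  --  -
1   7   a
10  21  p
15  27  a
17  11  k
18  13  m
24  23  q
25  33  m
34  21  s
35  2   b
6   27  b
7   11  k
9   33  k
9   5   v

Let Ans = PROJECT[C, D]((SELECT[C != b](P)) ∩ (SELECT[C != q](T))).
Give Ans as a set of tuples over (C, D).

{(a, 15), (m, 25), (p, 10), (v, 9)}

Selection C != b: {(10, 21, p), (11, 33, a), (15, 27, a), (24, 23, q), (25, 25, s), (25, 33, m), (9, 5, v)}
Selection C != q: {(1, 7, a), (10, 21, p), (15, 27, a), (17, 11, k), (18, 13, m), (25, 33, m), (34, 21, s), (35, 2, b), (6, 27, b), (7, 11, k), (9, 33, k), (9, 5, v)}
Taking the intersection: {(10, 21, p), (15, 27, a), (25, 33, m), (9, 5, v)}
Keep only column(s) C, D: {(a, 15), (m, 25), (p, 10), (v, 9)}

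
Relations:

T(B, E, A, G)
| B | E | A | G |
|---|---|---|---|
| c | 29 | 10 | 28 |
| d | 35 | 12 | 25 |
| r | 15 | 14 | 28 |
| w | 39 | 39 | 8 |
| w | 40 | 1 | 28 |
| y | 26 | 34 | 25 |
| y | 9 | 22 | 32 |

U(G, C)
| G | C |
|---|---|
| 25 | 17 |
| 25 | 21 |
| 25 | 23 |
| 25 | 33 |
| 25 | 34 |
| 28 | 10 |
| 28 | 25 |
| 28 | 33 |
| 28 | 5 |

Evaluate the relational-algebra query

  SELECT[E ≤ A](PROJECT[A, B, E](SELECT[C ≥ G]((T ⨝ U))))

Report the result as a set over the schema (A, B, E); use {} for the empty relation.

{(34, y, 26)}

Joining T and U on G yields {(c, 29, 10, 28, 10), (c, 29, 10, 28, 25), (c, 29, 10, 28, 33), (c, 29, 10, 28, 5), (d, 35, 12, 25, 17), (d, 35, 12, 25, 21), (d, 35, 12, 25, 23), (d, 35, 12, 25, 33), (d, 35, 12, 25, 34), (r, 15, 14, 28, 10), (r, 15, 14, 28, 25), (r, 15, 14, 28, 33), (r, 15, 14, 28, 5), (w, 40, 1, 28, 10), (w, 40, 1, 28, 25), (w, 40, 1, 28, 33), (w, 40, 1, 28, 5), (y, 26, 34, 25, 17), (y, 26, 34, 25, 21), (y, 26, 34, 25, 23), (y, 26, 34, 25, 33), (y, 26, 34, 25, 34)}.
σ[C ≥ G]: keep tuples satisfying C ≥ G → {(c, 29, 10, 28, 33), (d, 35, 12, 25, 33), (d, 35, 12, 25, 34), (r, 15, 14, 28, 33), (w, 40, 1, 28, 33), (y, 26, 34, 25, 33), (y, 26, 34, 25, 34)}
Projecting to A, B, E (2 duplicate(s) eliminated): {(1, w, 40), (10, c, 29), (12, d, 35), (14, r, 15), (34, y, 26)}
σ[E ≤ A]: keep tuples satisfying E ≤ A → {(34, y, 26)}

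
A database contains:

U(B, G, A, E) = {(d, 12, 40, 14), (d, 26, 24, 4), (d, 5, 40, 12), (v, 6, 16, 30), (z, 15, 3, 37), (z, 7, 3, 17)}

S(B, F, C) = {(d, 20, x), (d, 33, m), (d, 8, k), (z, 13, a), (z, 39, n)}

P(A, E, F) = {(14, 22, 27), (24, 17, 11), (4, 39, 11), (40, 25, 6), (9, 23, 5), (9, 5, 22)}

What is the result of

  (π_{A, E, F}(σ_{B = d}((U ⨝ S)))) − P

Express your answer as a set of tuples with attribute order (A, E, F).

{(24, 4, 20), (24, 4, 33), (24, 4, 8), (40, 12, 20), (40, 12, 33), (40, 12, 8), (40, 14, 20), (40, 14, 33), (40, 14, 8)}

Natural join on B: {(d, 12, 40, 14, 20, x), (d, 12, 40, 14, 33, m), (d, 12, 40, 14, 8, k), (d, 26, 24, 4, 20, x), (d, 26, 24, 4, 33, m), (d, 26, 24, 4, 8, k), (d, 5, 40, 12, 20, x), (d, 5, 40, 12, 33, m), (d, 5, 40, 12, 8, k), (z, 15, 3, 37, 13, a), (z, 15, 3, 37, 39, n), (z, 7, 3, 17, 13, a), (z, 7, 3, 17, 39, n)}
σ[B = d]: keep tuples satisfying B = d → {(d, 12, 40, 14, 20, x), (d, 12, 40, 14, 33, m), (d, 12, 40, 14, 8, k), (d, 26, 24, 4, 20, x), (d, 26, 24, 4, 33, m), (d, 26, 24, 4, 8, k), (d, 5, 40, 12, 20, x), (d, 5, 40, 12, 33, m), (d, 5, 40, 12, 8, k)}
Projecting to A, E, F: {(24, 4, 20), (24, 4, 33), (24, 4, 8), (40, 12, 20), (40, 12, 33), (40, 12, 8), (40, 14, 20), (40, 14, 33), (40, 14, 8)}
Difference: {(24, 4, 20), (24, 4, 33), (24, 4, 8), (40, 12, 20), (40, 12, 33), (40, 12, 8), (40, 14, 20), (40, 14, 33), (40, 14, 8)} with {(14, 22, 27), (24, 17, 11), (4, 39, 11), (40, 25, 6), (9, 23, 5), (9, 5, 22)} → {(24, 4, 20), (24, 4, 33), (24, 4, 8), (40, 12, 20), (40, 12, 33), (40, 12, 8), (40, 14, 20), (40, 14, 33), (40, 14, 8)}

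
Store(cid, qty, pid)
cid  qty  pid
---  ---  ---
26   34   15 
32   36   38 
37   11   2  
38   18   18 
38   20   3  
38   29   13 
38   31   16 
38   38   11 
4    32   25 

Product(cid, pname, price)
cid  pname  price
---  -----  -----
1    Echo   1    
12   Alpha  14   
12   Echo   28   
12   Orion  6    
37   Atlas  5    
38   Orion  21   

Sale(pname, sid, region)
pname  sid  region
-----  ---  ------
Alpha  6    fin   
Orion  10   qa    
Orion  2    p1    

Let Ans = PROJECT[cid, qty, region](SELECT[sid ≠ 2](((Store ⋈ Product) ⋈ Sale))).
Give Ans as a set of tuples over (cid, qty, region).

Joining Store and Product on cid yields {(37, 11, 2, Atlas, 5), (38, 18, 18, Orion, 21), (38, 20, 3, Orion, 21), (38, 29, 13, Orion, 21), (38, 31, 16, Orion, 21), (38, 38, 11, Orion, 21)}.
Joining (Store ⋈ Product) and Sale on pname yields {(38, 18, 18, Orion, 21, 10, qa), (38, 18, 18, Orion, 21, 2, p1), (38, 20, 3, Orion, 21, 10, qa), (38, 20, 3, Orion, 21, 2, p1), (38, 29, 13, Orion, 21, 10, qa), (38, 29, 13, Orion, 21, 2, p1), (38, 31, 16, Orion, 21, 10, qa), (38, 31, 16, Orion, 21, 2, p1), (38, 38, 11, Orion, 21, 10, qa), (38, 38, 11, Orion, 21, 2, p1)}.
Filtering on sid ≠ 2 leaves {(38, 18, 18, Orion, 21, 10, qa), (38, 20, 3, Orion, 21, 10, qa), (38, 29, 13, Orion, 21, 10, qa), (38, 31, 16, Orion, 21, 10, qa), (38, 38, 11, Orion, 21, 10, qa)}.
Projecting to cid, qty, region: {(38, 18, qa), (38, 20, qa), (38, 29, qa), (38, 31, qa), (38, 38, qa)}

{(38, 18, qa), (38, 20, qa), (38, 29, qa), (38, 31, qa), (38, 38, qa)}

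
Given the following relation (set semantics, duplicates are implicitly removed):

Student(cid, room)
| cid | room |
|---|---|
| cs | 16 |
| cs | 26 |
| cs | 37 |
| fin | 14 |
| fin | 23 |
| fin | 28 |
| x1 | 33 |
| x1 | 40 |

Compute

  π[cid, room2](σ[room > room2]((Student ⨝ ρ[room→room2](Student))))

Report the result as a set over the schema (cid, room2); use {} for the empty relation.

{(cs, 16), (cs, 26), (fin, 14), (fin, 23), (x1, 33)}

ρ[room→room2]: schema becomes (cid, room2); tuples unchanged.
Joining Student and ρ[room→room2](Student) on cid yields {(cs, 16, 16), (cs, 16, 26), (cs, 16, 37), (cs, 26, 16), (cs, 26, 26), (cs, 26, 37), (cs, 37, 16), (cs, 37, 26), (cs, 37, 37), (fin, 14, 14), (fin, 14, 23), (fin, 14, 28), (fin, 23, 14), (fin, 23, 23), (fin, 23, 28), (fin, 28, 14), (fin, 28, 23), (fin, 28, 28), (x1, 33, 33), (x1, 33, 40), (x1, 40, 33), (x1, 40, 40)}.
Selection room > room2: {(cs, 26, 16), (cs, 37, 16), (cs, 37, 26), (fin, 23, 14), (fin, 28, 14), (fin, 28, 23), (x1, 40, 33)}
Projecting to cid, room2 (2 duplicate(s) eliminated): {(cs, 16), (cs, 26), (fin, 14), (fin, 23), (x1, 33)}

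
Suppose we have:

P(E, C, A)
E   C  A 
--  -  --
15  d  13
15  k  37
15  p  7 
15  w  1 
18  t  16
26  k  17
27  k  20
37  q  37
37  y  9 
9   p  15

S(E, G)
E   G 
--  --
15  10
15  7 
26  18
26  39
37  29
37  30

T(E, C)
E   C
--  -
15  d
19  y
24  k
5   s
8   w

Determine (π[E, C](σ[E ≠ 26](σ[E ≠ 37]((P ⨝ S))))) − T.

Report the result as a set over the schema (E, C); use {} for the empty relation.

{(15, k), (15, p), (15, w)}

Natural join on E: {(15, d, 13, 10), (15, d, 13, 7), (15, k, 37, 10), (15, k, 37, 7), (15, p, 7, 10), (15, p, 7, 7), (15, w, 1, 10), (15, w, 1, 7), (26, k, 17, 18), (26, k, 17, 39), (37, q, 37, 29), (37, q, 37, 30), (37, y, 9, 29), (37, y, 9, 30)}
Filtering on E ≠ 37 leaves {(15, d, 13, 10), (15, d, 13, 7), (15, k, 37, 10), (15, k, 37, 7), (15, p, 7, 10), (15, p, 7, 7), (15, w, 1, 10), (15, w, 1, 7), (26, k, 17, 18), (26, k, 17, 39)}.
Filtering on E ≠ 26 leaves {(15, d, 13, 10), (15, d, 13, 7), (15, k, 37, 10), (15, k, 37, 7), (15, p, 7, 10), (15, p, 7, 7), (15, w, 1, 10), (15, w, 1, 7)}.
Keep only column(s) E, C (4 duplicate(s) eliminated): {(15, d), (15, k), (15, p), (15, w)}
Difference: {(15, d), (15, k), (15, p), (15, w)} with {(15, d), (19, y), (24, k), (5, s), (8, w)} → {(15, k), (15, p), (15, w)}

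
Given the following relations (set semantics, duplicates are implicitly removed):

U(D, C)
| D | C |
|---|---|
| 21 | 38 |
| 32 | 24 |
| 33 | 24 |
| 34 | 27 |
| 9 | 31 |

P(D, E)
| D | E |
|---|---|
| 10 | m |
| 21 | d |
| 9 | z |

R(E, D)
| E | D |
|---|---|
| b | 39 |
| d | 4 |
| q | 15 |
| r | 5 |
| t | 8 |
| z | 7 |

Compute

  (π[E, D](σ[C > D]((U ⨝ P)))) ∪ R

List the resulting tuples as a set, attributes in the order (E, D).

{(b, 39), (d, 21), (d, 4), (q, 15), (r, 5), (t, 8), (z, 7), (z, 9)}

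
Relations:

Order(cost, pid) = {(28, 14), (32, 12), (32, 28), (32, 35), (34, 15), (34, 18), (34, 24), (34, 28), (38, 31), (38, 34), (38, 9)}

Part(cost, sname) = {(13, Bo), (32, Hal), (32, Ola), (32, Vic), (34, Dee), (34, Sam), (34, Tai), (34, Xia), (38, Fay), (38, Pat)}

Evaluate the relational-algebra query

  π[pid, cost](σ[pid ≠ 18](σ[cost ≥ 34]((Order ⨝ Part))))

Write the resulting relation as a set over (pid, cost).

Order ⋈ Part (natural join on cost): {(32, 12, Hal), (32, 12, Ola), (32, 12, Vic), (32, 28, Hal), (32, 28, Ola), (32, 28, Vic), (32, 35, Hal), (32, 35, Ola), (32, 35, Vic), (34, 15, Dee), (34, 15, Sam), (34, 15, Tai), (34, 15, Xia), (34, 18, Dee), (34, 18, Sam), (34, 18, Tai), (34, 18, Xia), (34, 24, Dee), (34, 24, Sam), (34, 24, Tai), (34, 24, Xia), (34, 28, Dee), (34, 28, Sam), (34, 28, Tai), (34, 28, Xia), (38, 31, Fay), (38, 31, Pat), (38, 34, Fay), (38, 34, Pat), (38, 9, Fay), (38, 9, Pat)}
Apply σ_{cost ≥ 34}; surviving tuples: {(34, 15, Dee), (34, 15, Sam), (34, 15, Tai), (34, 15, Xia), (34, 18, Dee), (34, 18, Sam), (34, 18, Tai), (34, 18, Xia), (34, 24, Dee), (34, 24, Sam), (34, 24, Tai), (34, 24, Xia), (34, 28, Dee), (34, 28, Sam), (34, 28, Tai), (34, 28, Xia), (38, 31, Fay), (38, 31, Pat), (38, 34, Fay), (38, 34, Pat), (38, 9, Fay), (38, 9, Pat)}
Apply σ_{pid ≠ 18}; surviving tuples: {(34, 15, Dee), (34, 15, Sam), (34, 15, Tai), (34, 15, Xia), (34, 24, Dee), (34, 24, Sam), (34, 24, Tai), (34, 24, Xia), (34, 28, Dee), (34, 28, Sam), (34, 28, Tai), (34, 28, Xia), (38, 31, Fay), (38, 31, Pat), (38, 34, Fay), (38, 34, Pat), (38, 9, Fay), (38, 9, Pat)}
π[pid, cost]: project onto (pid, cost) (12 duplicate(s) eliminated) → {(15, 34), (24, 34), (28, 34), (31, 38), (34, 38), (9, 38)}

{(15, 34), (24, 34), (28, 34), (31, 38), (34, 38), (9, 38)}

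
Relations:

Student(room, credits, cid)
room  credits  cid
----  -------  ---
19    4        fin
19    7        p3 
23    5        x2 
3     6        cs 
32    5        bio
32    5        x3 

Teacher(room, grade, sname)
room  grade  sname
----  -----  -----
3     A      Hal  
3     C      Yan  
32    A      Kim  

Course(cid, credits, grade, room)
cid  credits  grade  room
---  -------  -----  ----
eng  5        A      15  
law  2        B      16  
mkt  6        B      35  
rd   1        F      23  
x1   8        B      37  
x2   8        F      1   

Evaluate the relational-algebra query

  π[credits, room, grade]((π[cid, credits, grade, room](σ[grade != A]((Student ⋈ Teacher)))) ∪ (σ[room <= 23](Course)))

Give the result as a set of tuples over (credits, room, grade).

{(1, 23, F), (2, 16, B), (5, 15, A), (6, 3, C), (8, 1, F)}

Student ⋈ Teacher (natural join on room): {(3, 6, cs, A, Hal), (3, 6, cs, C, Yan), (32, 5, bio, A, Kim), (32, 5, x3, A, Kim)}
Apply σ_{grade != A}; surviving tuples: {(3, 6, cs, C, Yan)}
π_{cid, credits, grade, room} gives {(cs, 6, C, 3)}.
Apply σ_{room <= 23}; surviving tuples: {(eng, 5, A, 15), (law, 2, B, 16), (rd, 1, F, 23), (x2, 8, F, 1)}
Set union of the two operands is {(cs, 6, C, 3), (eng, 5, A, 15), (law, 2, B, 16), (rd, 1, F, 23), (x2, 8, F, 1)}.
π_{credits, room, grade} gives {(1, 23, F), (2, 16, B), (5, 15, A), (6, 3, C), (8, 1, F)}.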